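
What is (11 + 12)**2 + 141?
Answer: 670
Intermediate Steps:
(11 + 12)**2 + 141 = 23**2 + 141 = 529 + 141 = 670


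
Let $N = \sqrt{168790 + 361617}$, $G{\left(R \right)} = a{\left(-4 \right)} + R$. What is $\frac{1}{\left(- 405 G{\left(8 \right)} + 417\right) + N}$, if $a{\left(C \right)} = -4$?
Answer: $- \frac{1203}{916802} - \frac{\sqrt{530407}}{916802} \approx -0.0021066$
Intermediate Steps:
$G{\left(R \right)} = -4 + R$
$N = \sqrt{530407} \approx 728.29$
$\frac{1}{\left(- 405 G{\left(8 \right)} + 417\right) + N} = \frac{1}{\left(- 405 \left(-4 + 8\right) + 417\right) + \sqrt{530407}} = \frac{1}{\left(\left(-405\right) 4 + 417\right) + \sqrt{530407}} = \frac{1}{\left(-1620 + 417\right) + \sqrt{530407}} = \frac{1}{-1203 + \sqrt{530407}}$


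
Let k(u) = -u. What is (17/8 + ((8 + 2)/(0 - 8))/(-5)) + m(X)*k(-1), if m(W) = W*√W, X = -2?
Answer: 19/8 - 2*I*√2 ≈ 2.375 - 2.8284*I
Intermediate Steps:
m(W) = W^(3/2)
(17/8 + ((8 + 2)/(0 - 8))/(-5)) + m(X)*k(-1) = (17/8 + ((8 + 2)/(0 - 8))/(-5)) + (-2)^(3/2)*(-1*(-1)) = (17*(⅛) + (10/(-8))*(-⅕)) - 2*I*√2*1 = (17/8 + (10*(-⅛))*(-⅕)) - 2*I*√2 = (17/8 - 5/4*(-⅕)) - 2*I*√2 = (17/8 + ¼) - 2*I*√2 = 19/8 - 2*I*√2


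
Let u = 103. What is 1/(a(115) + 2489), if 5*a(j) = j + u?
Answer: 5/12663 ≈ 0.00039485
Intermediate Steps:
a(j) = 103/5 + j/5 (a(j) = (j + 103)/5 = (103 + j)/5 = 103/5 + j/5)
1/(a(115) + 2489) = 1/((103/5 + (1/5)*115) + 2489) = 1/((103/5 + 23) + 2489) = 1/(218/5 + 2489) = 1/(12663/5) = 1*(5/12663) = 5/12663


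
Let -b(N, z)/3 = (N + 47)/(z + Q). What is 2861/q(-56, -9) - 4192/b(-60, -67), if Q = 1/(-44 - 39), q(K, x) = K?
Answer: 432143189/60424 ≈ 7151.8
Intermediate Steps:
Q = -1/83 (Q = 1/(-83) = -1/83 ≈ -0.012048)
b(N, z) = -3*(47 + N)/(-1/83 + z) (b(N, z) = -3*(N + 47)/(z - 1/83) = -3*(47 + N)/(-1/83 + z))
2861/q(-56, -9) - 4192/b(-60, -67) = 2861/(-56) - 4192*(-1 + 83*(-67))/(249*(-47 - 1*(-60))) = 2861*(-1/56) - 4192*(-1 - 5561)/(249*(-47 + 60)) = -2861/56 - 4192/(249*13/(-5562)) = -2861/56 - 4192/(249*(-1/5562)*13) = -2861/56 - 4192/(-1079/1854) = -2861/56 - 4192*(-1854/1079) = -2861/56 + 7771968/1079 = 432143189/60424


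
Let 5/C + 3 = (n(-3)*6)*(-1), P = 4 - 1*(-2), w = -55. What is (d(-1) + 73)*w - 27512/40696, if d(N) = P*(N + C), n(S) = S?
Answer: -19308604/5087 ≈ -3795.7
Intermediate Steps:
P = 6 (P = 4 + 2 = 6)
C = ⅓ (C = 5/(-3 - 3*6*(-1)) = 5/(-3 - 18*(-1)) = 5/(-3 + 18) = 5/15 = 5*(1/15) = ⅓ ≈ 0.33333)
d(N) = 2 + 6*N (d(N) = 6*(N + ⅓) = 6*(⅓ + N) = 2 + 6*N)
(d(-1) + 73)*w - 27512/40696 = ((2 + 6*(-1)) + 73)*(-55) - 27512/40696 = ((2 - 6) + 73)*(-55) - 27512/40696 = (-4 + 73)*(-55) - 1*3439/5087 = 69*(-55) - 3439/5087 = -3795 - 3439/5087 = -19308604/5087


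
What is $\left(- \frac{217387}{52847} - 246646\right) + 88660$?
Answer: $- \frac{8349303529}{52847} \approx -1.5799 \cdot 10^{5}$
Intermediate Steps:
$\left(- \frac{217387}{52847} - 246646\right) + 88660 = - \frac{13034718549}{52847} + 88660 = - \frac{8349303529}{52847}$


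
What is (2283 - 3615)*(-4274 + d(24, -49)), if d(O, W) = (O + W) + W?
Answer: 5791536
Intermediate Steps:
d(O, W) = O + 2*W
(2283 - 3615)*(-4274 + d(24, -49)) = (2283 - 3615)*(-4274 + (24 + 2*(-49))) = -1332*(-4274 + (24 - 98)) = -1332*(-4274 - 74) = -1332*(-4348) = 5791536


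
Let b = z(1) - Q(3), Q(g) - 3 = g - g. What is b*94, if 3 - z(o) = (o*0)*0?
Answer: 0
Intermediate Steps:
Q(g) = 3 (Q(g) = 3 + (g - g) = 3 + 0 = 3)
z(o) = 3 (z(o) = 3 - o*0*0 = 3 - 0*0 = 3 - 1*0 = 3 + 0 = 3)
b = 0 (b = 3 - 1*3 = 3 - 3 = 0)
b*94 = 0*94 = 0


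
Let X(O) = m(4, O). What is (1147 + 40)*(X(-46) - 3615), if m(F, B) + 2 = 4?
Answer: -4288631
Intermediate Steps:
m(F, B) = 2 (m(F, B) = -2 + 4 = 2)
X(O) = 2
(1147 + 40)*(X(-46) - 3615) = (1147 + 40)*(2 - 3615) = 1187*(-3613) = -4288631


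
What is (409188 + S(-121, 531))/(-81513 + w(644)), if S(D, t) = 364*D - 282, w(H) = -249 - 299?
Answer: -364862/82061 ≈ -4.4462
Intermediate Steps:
w(H) = -548
S(D, t) = -282 + 364*D
(409188 + S(-121, 531))/(-81513 + w(644)) = (409188 + (-282 + 364*(-121)))/(-81513 - 548) = (409188 + (-282 - 44044))/(-82061) = (409188 - 44326)*(-1/82061) = 364862*(-1/82061) = -364862/82061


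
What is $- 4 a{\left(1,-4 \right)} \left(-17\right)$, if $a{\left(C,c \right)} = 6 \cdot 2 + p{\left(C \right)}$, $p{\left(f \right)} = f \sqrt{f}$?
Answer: $884$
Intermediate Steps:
$p{\left(f \right)} = f^{\frac{3}{2}}$
$a{\left(C,c \right)} = 12 + C^{\frac{3}{2}}$ ($a{\left(C,c \right)} = 6 \cdot 2 + C^{\frac{3}{2}} = 12 + C^{\frac{3}{2}}$)
$- 4 a{\left(1,-4 \right)} \left(-17\right) = - 4 \left(12 + 1^{\frac{3}{2}}\right) \left(-17\right) = - 4 \left(12 + 1\right) \left(-17\right) = \left(-4\right) 13 \left(-17\right) = \left(-52\right) \left(-17\right) = 884$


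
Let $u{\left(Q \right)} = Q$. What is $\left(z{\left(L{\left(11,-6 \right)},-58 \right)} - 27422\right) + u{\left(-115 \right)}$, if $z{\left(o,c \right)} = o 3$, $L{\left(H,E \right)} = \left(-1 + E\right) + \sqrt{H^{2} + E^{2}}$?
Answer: $-27558 + 3 \sqrt{157} \approx -27520.0$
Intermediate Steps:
$L{\left(H,E \right)} = -1 + E + \sqrt{E^{2} + H^{2}}$ ($L{\left(H,E \right)} = \left(-1 + E\right) + \sqrt{E^{2} + H^{2}} = -1 + E + \sqrt{E^{2} + H^{2}}$)
$z{\left(o,c \right)} = 3 o$
$\left(z{\left(L{\left(11,-6 \right)},-58 \right)} - 27422\right) + u{\left(-115 \right)} = \left(3 \left(-1 - 6 + \sqrt{\left(-6\right)^{2} + 11^{2}}\right) - 27422\right) - 115 = \left(3 \left(-1 - 6 + \sqrt{36 + 121}\right) - 27422\right) - 115 = \left(3 \left(-1 - 6 + \sqrt{157}\right) - 27422\right) - 115 = \left(3 \left(-7 + \sqrt{157}\right) - 27422\right) - 115 = \left(\left(-21 + 3 \sqrt{157}\right) - 27422\right) - 115 = \left(-27443 + 3 \sqrt{157}\right) - 115 = -27558 + 3 \sqrt{157}$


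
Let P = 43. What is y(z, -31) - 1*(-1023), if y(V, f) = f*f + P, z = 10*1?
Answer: 2027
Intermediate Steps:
z = 10
y(V, f) = 43 + f² (y(V, f) = f*f + 43 = f² + 43 = 43 + f²)
y(z, -31) - 1*(-1023) = (43 + (-31)²) - 1*(-1023) = (43 + 961) + 1023 = 1004 + 1023 = 2027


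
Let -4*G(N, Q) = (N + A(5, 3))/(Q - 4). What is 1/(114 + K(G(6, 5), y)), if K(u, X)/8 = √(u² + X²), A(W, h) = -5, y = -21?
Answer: -57/7616 + √7057/7616 ≈ 0.0035460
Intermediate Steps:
G(N, Q) = -(-5 + N)/(4*(-4 + Q)) (G(N, Q) = -(N - 5)/(4*(Q - 4)) = -(-5 + N)/(4*(-4 + Q)))
K(u, X) = 8*√(X² + u²) (K(u, X) = 8*√(u² + X²) = 8*√(X² + u²))
1/(114 + K(G(6, 5), y)) = 1/(114 + 8*√((-21)² + ((5 - 1*6)/(4*(-4 + 5)))²)) = 1/(114 + 8*√(441 + ((¼)*(5 - 6)/1)²)) = 1/(114 + 8*√(441 + ((¼)*1*(-1))²)) = 1/(114 + 8*√(441 + (-¼)²)) = 1/(114 + 8*√(441 + 1/16)) = 1/(114 + 8*√(7057/16)) = 1/(114 + 8*(√7057/4)) = 1/(114 + 2*√7057)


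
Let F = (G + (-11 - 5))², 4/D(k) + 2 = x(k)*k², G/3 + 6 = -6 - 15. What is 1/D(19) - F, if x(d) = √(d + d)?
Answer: -18819/2 + 361*√38/4 ≈ -8853.2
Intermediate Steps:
G = -81 (G = -18 + 3*(-6 - 15) = -18 + 3*(-21) = -18 - 63 = -81)
x(d) = √2*√d (x(d) = √(2*d) = √2*√d)
D(k) = 4/(-2 + √2*k^(5/2)) (D(k) = 4/(-2 + (√2*√k)*k²) = 4/(-2 + √2*k^(5/2)))
F = 9409 (F = (-81 + (-11 - 5))² = (-81 - 16)² = (-97)² = 9409)
1/D(19) - F = 1/(4/(-2 + √2*19^(5/2))) - 1*9409 = 1/(4/(-2 + √2*(361*√19))) - 9409 = 1/(4/(-2 + 361*√38)) - 9409 = (-½ + 361*√38/4) - 9409 = -18819/2 + 361*√38/4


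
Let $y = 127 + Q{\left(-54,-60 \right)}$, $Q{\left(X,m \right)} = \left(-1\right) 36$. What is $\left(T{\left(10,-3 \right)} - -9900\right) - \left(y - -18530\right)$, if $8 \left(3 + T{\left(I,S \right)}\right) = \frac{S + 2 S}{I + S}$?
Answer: $- \frac{488553}{56} \approx -8724.2$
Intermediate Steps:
$T{\left(I,S \right)} = -3 + \frac{3 S}{8 \left(I + S\right)}$ ($T{\left(I,S \right)} = -3 + \frac{\left(S + 2 S\right) \frac{1}{I + S}}{8} = -3 + \frac{3 S \frac{1}{I + S}}{8} = -3 + \frac{3 S}{8 \left(I + S\right)}$)
$Q{\left(X,m \right)} = -36$
$y = 91$ ($y = 127 - 36 = 91$)
$\left(T{\left(10,-3 \right)} - -9900\right) - \left(y - -18530\right) = \left(\frac{\left(-3\right) 10 - - \frac{63}{8}}{10 - 3} - -9900\right) - \left(91 - -18530\right) = \left(\frac{-30 + \frac{63}{8}}{7} + 9900\right) - \left(91 + 18530\right) = \left(\frac{1}{7} \left(- \frac{177}{8}\right) + 9900\right) - 18621 = \left(- \frac{177}{56} + 9900\right) - 18621 = \frac{554223}{56} - 18621 = - \frac{488553}{56}$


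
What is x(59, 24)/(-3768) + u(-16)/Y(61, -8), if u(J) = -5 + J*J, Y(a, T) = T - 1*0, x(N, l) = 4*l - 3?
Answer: -19719/628 ≈ -31.400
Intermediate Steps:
x(N, l) = -3 + 4*l
Y(a, T) = T (Y(a, T) = T + 0 = T)
u(J) = -5 + J**2
x(59, 24)/(-3768) + u(-16)/Y(61, -8) = (-3 + 4*24)/(-3768) + (-5 + (-16)**2)/(-8) = (-3 + 96)*(-1/3768) + (-5 + 256)*(-1/8) = 93*(-1/3768) + 251*(-1/8) = -31/1256 - 251/8 = -19719/628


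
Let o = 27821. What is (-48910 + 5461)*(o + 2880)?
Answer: -1333927749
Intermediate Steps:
(-48910 + 5461)*(o + 2880) = (-48910 + 5461)*(27821 + 2880) = -43449*30701 = -1333927749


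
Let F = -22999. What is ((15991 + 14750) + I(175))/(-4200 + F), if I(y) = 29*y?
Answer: -35816/27199 ≈ -1.3168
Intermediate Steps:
((15991 + 14750) + I(175))/(-4200 + F) = ((15991 + 14750) + 29*175)/(-4200 - 22999) = (30741 + 5075)/(-27199) = 35816*(-1/27199) = -35816/27199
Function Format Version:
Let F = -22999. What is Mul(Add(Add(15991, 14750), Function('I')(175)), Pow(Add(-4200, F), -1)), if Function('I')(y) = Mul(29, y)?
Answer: Rational(-35816, 27199) ≈ -1.3168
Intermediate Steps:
Mul(Add(Add(15991, 14750), Function('I')(175)), Pow(Add(-4200, F), -1)) = Mul(Add(Add(15991, 14750), Mul(29, 175)), Pow(Add(-4200, -22999), -1)) = Mul(Add(30741, 5075), Pow(-27199, -1)) = Mul(35816, Rational(-1, 27199)) = Rational(-35816, 27199)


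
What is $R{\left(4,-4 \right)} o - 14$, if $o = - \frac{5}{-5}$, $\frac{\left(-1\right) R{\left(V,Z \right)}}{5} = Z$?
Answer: $6$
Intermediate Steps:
$R{\left(V,Z \right)} = - 5 Z$
$o = 1$ ($o = \left(-5\right) \left(- \frac{1}{5}\right) = 1$)
$R{\left(4,-4 \right)} o - 14 = \left(-5\right) \left(-4\right) 1 - 14 = 20 \cdot 1 - 14 = 20 - 14 = 6$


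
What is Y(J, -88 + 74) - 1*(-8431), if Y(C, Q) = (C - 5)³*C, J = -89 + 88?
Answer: 8647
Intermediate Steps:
J = -1
Y(C, Q) = C*(-5 + C)³ (Y(C, Q) = (-5 + C)³*C = C*(-5 + C)³)
Y(J, -88 + 74) - 1*(-8431) = -(-5 - 1)³ - 1*(-8431) = -1*(-6)³ + 8431 = -1*(-216) + 8431 = 216 + 8431 = 8647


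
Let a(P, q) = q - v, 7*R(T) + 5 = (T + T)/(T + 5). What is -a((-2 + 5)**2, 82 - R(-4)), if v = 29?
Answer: -384/7 ≈ -54.857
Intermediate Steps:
R(T) = -5/7 + 2*T/(7*(5 + T)) (R(T) = -5/7 + ((T + T)/(T + 5))/7 = -5/7 + ((2*T)/(5 + T))/7 = -5/7 + (2*T/(5 + T))/7 = -5/7 + 2*T/(7*(5 + T)))
a(P, q) = -29 + q (a(P, q) = q - 1*29 = q - 29 = -29 + q)
-a((-2 + 5)**2, 82 - R(-4)) = -(-29 + (82 - (-25 - 3*(-4))/(7*(5 - 4)))) = -(-29 + (82 - (-25 + 12)/(7*1))) = -(-29 + (82 - (-13)/7)) = -(-29 + (82 - 1*(-13/7))) = -(-29 + (82 + 13/7)) = -(-29 + 587/7) = -1*384/7 = -384/7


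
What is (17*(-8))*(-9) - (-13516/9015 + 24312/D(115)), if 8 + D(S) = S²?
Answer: 145800604412/119151255 ≈ 1223.7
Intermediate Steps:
D(S) = -8 + S²
(17*(-8))*(-9) - (-13516/9015 + 24312/D(115)) = (17*(-8))*(-9) - (-13516/9015 + 24312/(-8 + 115²)) = -136*(-9) - (-13516*1/9015 + 24312/(-8 + 13225)) = 1224 - (-13516/9015 + 24312/13217) = 1224 - 1*40531708/119151255 = 1224 - 40531708/119151255 = 145800604412/119151255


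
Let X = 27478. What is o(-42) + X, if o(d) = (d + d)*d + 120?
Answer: 31126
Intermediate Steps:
o(d) = 120 + 2*d² (o(d) = (2*d)*d + 120 = 2*d² + 120 = 120 + 2*d²)
o(-42) + X = (120 + 2*(-42)²) + 27478 = (120 + 2*1764) + 27478 = (120 + 3528) + 27478 = 3648 + 27478 = 31126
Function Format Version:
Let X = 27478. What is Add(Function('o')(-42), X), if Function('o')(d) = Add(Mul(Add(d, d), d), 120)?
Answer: 31126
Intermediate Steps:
Function('o')(d) = Add(120, Mul(2, Pow(d, 2))) (Function('o')(d) = Add(Mul(Mul(2, d), d), 120) = Add(Mul(2, Pow(d, 2)), 120) = Add(120, Mul(2, Pow(d, 2))))
Add(Function('o')(-42), X) = Add(Add(120, Mul(2, Pow(-42, 2))), 27478) = Add(Add(120, Mul(2, 1764)), 27478) = Add(Add(120, 3528), 27478) = Add(3648, 27478) = 31126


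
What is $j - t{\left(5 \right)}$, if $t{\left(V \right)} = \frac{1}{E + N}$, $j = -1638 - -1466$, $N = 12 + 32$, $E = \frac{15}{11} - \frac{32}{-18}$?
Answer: $- \frac{802823}{4667} \approx -172.02$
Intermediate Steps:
$E = \frac{311}{99}$ ($E = 15 \cdot \frac{1}{11} - - \frac{16}{9} = \frac{15}{11} + \frac{16}{9} = \frac{311}{99} \approx 3.1414$)
$N = 44$
$j = -172$ ($j = -1638 + 1466 = -172$)
$t{\left(V \right)} = \frac{99}{4667}$ ($t{\left(V \right)} = \frac{1}{\frac{311}{99} + 44} = \frac{1}{\frac{4667}{99}} = \frac{99}{4667}$)
$j - t{\left(5 \right)} = -172 - \frac{99}{4667} = - \frac{802823}{4667}$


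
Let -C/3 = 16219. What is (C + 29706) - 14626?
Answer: -33577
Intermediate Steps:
C = -48657 (C = -3*16219 = -48657)
(C + 29706) - 14626 = (-48657 + 29706) - 14626 = -18951 - 14626 = -33577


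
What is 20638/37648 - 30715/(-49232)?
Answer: 750141/640016 ≈ 1.1721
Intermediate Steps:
20638/37648 - 30715/(-49232) = 20638*(1/37648) - 30715*(-1/49232) = 10319/18824 + 30715/49232 = 750141/640016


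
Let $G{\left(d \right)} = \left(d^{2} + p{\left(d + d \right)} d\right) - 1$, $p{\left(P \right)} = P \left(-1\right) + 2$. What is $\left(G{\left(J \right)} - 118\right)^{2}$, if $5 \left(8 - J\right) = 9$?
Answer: $\frac{13147876}{625} \approx 21037.0$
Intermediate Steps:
$J = \frac{31}{5}$ ($J = 8 - \frac{9}{5} = \frac{31}{5} \approx 6.2$)
$p{\left(P \right)} = 2 - P$ ($p{\left(P \right)} = - P + 2 = 2 - P$)
$G{\left(d \right)} = -1 + d^{2} + d \left(2 - 2 d\right)$ ($G{\left(d \right)} = \left(d^{2} + \left(2 - \left(d + d\right)\right) d\right) - 1 = \left(d^{2} + \left(2 - 2 d\right) d\right) - 1 = \left(d^{2} + d \left(2 - 2 d\right)\right) - 1 = -1 + d^{2} + d \left(2 - 2 d\right)$)
$\left(G{\left(J \right)} - 118\right)^{2} = \left(\left(-1 - \left(\frac{31}{5}\right)^{2} + 2 \cdot \frac{31}{5}\right) - 118\right)^{2} = \left(\left(-1 - \frac{961}{25} + \frac{62}{5}\right) - 118\right)^{2} = \left(- \frac{676}{25} - 118\right)^{2} = \left(- \frac{3626}{25}\right)^{2} = \frac{13147876}{625}$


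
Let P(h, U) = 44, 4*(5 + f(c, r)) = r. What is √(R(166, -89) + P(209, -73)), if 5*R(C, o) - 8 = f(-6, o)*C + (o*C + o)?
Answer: I*√383170/10 ≈ 61.901*I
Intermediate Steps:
f(c, r) = -5 + r/4
R(C, o) = 8/5 + o/5 + C*o/5 + C*(-5 + o/4)/5 (R(C, o) = 8/5 + ((-5 + o/4)*C + (o*C + o))/5 = 8/5 + (C*(-5 + o/4) + (C*o + o))/5 = 8/5 + (C*(-5 + o/4) + (o + C*o))/5 = 8/5 + (o + C*o + C*(-5 + o/4))/5 = 8/5 + (o/5 + C*o/5 + C*(-5 + o/4)/5) = 8/5 + o/5 + C*o/5 + C*(-5 + o/4)/5)
√(R(166, -89) + P(209, -73)) = √((8/5 - 1*166 + (⅕)*(-89) + (¼)*166*(-89)) + 44) = √((8/5 - 166 - 89/5 - 7387/2) + 44) = √(-38757/10 + 44) = √(-38317/10) = I*√383170/10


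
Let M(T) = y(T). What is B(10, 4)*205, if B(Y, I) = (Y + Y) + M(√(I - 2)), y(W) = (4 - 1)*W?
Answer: 4100 + 615*√2 ≈ 4969.7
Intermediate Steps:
y(W) = 3*W
M(T) = 3*T
B(Y, I) = 2*Y + 3*√(-2 + I) (B(Y, I) = (Y + Y) + 3*√(I - 2) = 2*Y + 3*√(-2 + I))
B(10, 4)*205 = (2*10 + 3*√(-2 + 4))*205 = (20 + 3*√2)*205 = 4100 + 615*√2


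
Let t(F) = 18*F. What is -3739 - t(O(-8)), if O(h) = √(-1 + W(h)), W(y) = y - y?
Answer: -3739 - 18*I ≈ -3739.0 - 18.0*I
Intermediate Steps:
W(y) = 0
O(h) = I (O(h) = √(-1 + 0) = √(-1) = I)
-3739 - t(O(-8)) = -3739 - 18*I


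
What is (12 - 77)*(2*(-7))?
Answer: 910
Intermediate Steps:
(12 - 77)*(2*(-7)) = -65*(-14) = 910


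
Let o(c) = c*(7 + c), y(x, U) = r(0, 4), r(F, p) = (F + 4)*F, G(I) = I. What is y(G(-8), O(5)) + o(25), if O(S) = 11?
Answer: 800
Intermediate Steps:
r(F, p) = F*(4 + F) (r(F, p) = (4 + F)*F = F*(4 + F))
y(x, U) = 0 (y(x, U) = 0*(4 + 0) = 0*4 = 0)
y(G(-8), O(5)) + o(25) = 0 + 25*(7 + 25) = 0 + 25*32 = 0 + 800 = 800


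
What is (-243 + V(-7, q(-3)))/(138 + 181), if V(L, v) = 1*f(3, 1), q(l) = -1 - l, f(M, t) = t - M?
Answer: -245/319 ≈ -0.76803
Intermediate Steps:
V(L, v) = -2 (V(L, v) = 1*(1 - 1*3) = 1*(1 - 3) = 1*(-2) = -2)
(-243 + V(-7, q(-3)))/(138 + 181) = (-243 - 2)/(138 + 181) = -245/319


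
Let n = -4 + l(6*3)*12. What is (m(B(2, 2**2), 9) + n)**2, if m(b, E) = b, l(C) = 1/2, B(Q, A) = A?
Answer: 36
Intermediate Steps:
l(C) = 1/2
n = 2 (n = -4 + (1/2)*12 = -4 + 6 = 2)
(m(B(2, 2**2), 9) + n)**2 = (2**2 + 2)**2 = (4 + 2)**2 = 6**2 = 36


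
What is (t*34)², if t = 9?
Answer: 93636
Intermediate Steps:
(t*34)² = (9*34)² = 306² = 93636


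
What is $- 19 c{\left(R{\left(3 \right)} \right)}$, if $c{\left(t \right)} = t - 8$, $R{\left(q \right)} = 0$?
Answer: $152$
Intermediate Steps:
$c{\left(t \right)} = -8 + t$
$- 19 c{\left(R{\left(3 \right)} \right)} = - 19 \left(-8 + 0\right) = \left(-19\right) \left(-8\right) = 152$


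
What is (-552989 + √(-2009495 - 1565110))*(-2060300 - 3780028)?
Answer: 3229637140392 - 5840328*I*√3574605 ≈ 3.2296e+12 - 1.1042e+10*I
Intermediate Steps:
(-552989 + √(-2009495 - 1565110))*(-2060300 - 3780028) = (-552989 + √(-3574605))*(-5840328) = (-552989 + I*√3574605)*(-5840328) = 3229637140392 - 5840328*I*√3574605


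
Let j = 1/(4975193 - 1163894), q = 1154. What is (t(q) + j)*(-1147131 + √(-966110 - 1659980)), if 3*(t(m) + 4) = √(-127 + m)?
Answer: (1147131 - I*√2626090)*(15245195 - 1270433*√1027)/3811299 ≈ -7.6654e+6 + 10829.0*I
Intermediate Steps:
t(m) = -4 + √(-127 + m)/3
j = 1/3811299 ≈ 2.6238e-7
(t(q) + j)*(-1147131 + √(-966110 - 1659980)) = ((-4 + √(-127 + 1154)/3) + 1/3811299)*(-1147131 + √(-966110 - 1659980)) = ((-4 + √1027/3) + 1/3811299)*(-1147131 + √(-2626090)) = (-15245195/3811299 + √1027/3)*(-1147131 + I*√2626090) = (-1147131 + I*√2626090)*(-15245195/3811299 + √1027/3)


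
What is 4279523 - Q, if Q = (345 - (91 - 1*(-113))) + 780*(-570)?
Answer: 4723982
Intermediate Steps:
Q = -444459 (Q = (345 - (91 + 113)) - 444600 = (345 - 1*204) - 444600 = (345 - 204) - 444600 = 141 - 444600 = -444459)
4279523 - Q = 4279523 - 1*(-444459) = 4279523 + 444459 = 4723982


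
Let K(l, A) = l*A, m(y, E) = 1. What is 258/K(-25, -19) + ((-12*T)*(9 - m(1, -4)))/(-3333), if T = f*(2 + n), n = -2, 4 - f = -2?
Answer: 258/475 ≈ 0.54316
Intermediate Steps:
f = 6 (f = 4 - 1*(-2) = 4 + 2 = 6)
T = 0 (T = 6*(2 - 2) = 6*0 = 0)
K(l, A) = A*l
258/K(-25, -19) + ((-12*T)*(9 - m(1, -4)))/(-3333) = 258/((-19*(-25))) + ((-12*0)*(9 - 1*1))/(-3333) = 258/475 + (0*(9 - 1))*(-1/3333) = 258*(1/475) + (0*8)*(-1/3333) = 258/475 + 0*(-1/3333) = 258/475 + 0 = 258/475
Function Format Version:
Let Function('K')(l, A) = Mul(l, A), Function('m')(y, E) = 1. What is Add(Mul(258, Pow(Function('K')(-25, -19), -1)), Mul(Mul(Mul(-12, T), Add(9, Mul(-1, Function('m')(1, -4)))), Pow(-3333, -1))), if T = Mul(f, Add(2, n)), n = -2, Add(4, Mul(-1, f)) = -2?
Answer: Rational(258, 475) ≈ 0.54316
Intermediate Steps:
f = 6 (f = Add(4, Mul(-1, -2)) = Add(4, 2) = 6)
T = 0 (T = Mul(6, Add(2, -2)) = Mul(6, 0) = 0)
Function('K')(l, A) = Mul(A, l)
Add(Mul(258, Pow(Function('K')(-25, -19), -1)), Mul(Mul(Mul(-12, T), Add(9, Mul(-1, Function('m')(1, -4)))), Pow(-3333, -1))) = Add(Mul(258, Pow(Mul(-19, -25), -1)), Mul(Mul(Mul(-12, 0), Add(9, Mul(-1, 1))), Pow(-3333, -1))) = Add(Mul(258, Pow(475, -1)), Mul(Mul(0, Add(9, -1)), Rational(-1, 3333))) = Add(Mul(258, Rational(1, 475)), Mul(Mul(0, 8), Rational(-1, 3333))) = Add(Rational(258, 475), Mul(0, Rational(-1, 3333))) = Add(Rational(258, 475), 0) = Rational(258, 475)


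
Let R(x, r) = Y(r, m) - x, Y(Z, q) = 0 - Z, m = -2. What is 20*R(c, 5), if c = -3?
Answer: -40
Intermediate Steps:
Y(Z, q) = -Z
R(x, r) = -r - x
20*R(c, 5) = 20*(-1*5 - 1*(-3)) = 20*(-5 + 3) = 20*(-2) = -40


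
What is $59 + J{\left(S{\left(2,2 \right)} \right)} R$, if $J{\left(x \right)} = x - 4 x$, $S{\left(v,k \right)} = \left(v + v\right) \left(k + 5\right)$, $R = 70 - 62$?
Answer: $-613$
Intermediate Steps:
$R = 8$
$S{\left(v,k \right)} = 2 v \left(5 + k\right)$
$J{\left(x \right)} = - 3 x$
$59 + J{\left(S{\left(2,2 \right)} \right)} R = 59 + - 3 \cdot 2 \cdot 2 \left(5 + 2\right) 8 = 59 + - 3 \cdot 2 \cdot 2 \cdot 7 \cdot 8 = 59 + \left(-3\right) 28 \cdot 8 = 59 - 672 = -613$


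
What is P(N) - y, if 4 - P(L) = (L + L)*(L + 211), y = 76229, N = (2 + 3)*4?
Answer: -85465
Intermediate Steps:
N = 20 (N = 5*4 = 20)
P(L) = 4 - 2*L*(211 + L) (P(L) = 4 - (L + L)*(L + 211) = 4 - 2*L*(211 + L))
P(N) - y = (4 - 422*20 - 2*20**2) - 1*76229 = (4 - 8440 - 2*400) - 76229 = (4 - 8440 - 800) - 76229 = -9236 - 76229 = -85465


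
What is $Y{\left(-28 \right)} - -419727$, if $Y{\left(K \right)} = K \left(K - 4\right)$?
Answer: $420623$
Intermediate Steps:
$Y{\left(K \right)} = K \left(-4 + K\right)$
$Y{\left(-28 \right)} - -419727 = - 28 \left(-4 - 28\right) - -419727 = \left(-28\right) \left(-32\right) + 419727 = 896 + 419727 = 420623$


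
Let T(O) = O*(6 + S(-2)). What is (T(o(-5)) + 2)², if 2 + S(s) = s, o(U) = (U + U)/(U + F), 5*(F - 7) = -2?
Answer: 441/4 ≈ 110.25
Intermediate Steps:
F = 33/5 (F = 7 + (⅕)*(-2) = 7 - ⅖ = 33/5 ≈ 6.6000)
o(U) = 2*U/(33/5 + U) (o(U) = (U + U)/(U + 33/5) = (2*U)/(33/5 + U) = 2*U/(33/5 + U))
S(s) = -2 + s
T(O) = 2*O (T(O) = O*(6 + (-2 - 2)) = O*(6 - 4) = O*2 = 2*O)
(T(o(-5)) + 2)² = (2*(10*(-5)/(33 + 5*(-5))) + 2)² = (2*(10*(-5)/(33 - 25)) + 2)² = (2*(10*(-5)/8) + 2)² = (2*(10*(-5)*(⅛)) + 2)² = (2*(-25/4) + 2)² = (-25/2 + 2)² = (-21/2)² = 441/4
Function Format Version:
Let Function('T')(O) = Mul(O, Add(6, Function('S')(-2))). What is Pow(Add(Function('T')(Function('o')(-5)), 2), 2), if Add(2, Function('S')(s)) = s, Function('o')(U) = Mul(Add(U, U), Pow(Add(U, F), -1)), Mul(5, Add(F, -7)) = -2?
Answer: Rational(441, 4) ≈ 110.25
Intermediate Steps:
F = Rational(33, 5) (F = Add(7, Mul(Rational(1, 5), -2)) = Add(7, Rational(-2, 5)) = Rational(33, 5) ≈ 6.6000)
Function('o')(U) = Mul(2, U, Pow(Add(Rational(33, 5), U), -1)) (Function('o')(U) = Mul(Add(U, U), Pow(Add(U, Rational(33, 5)), -1)) = Mul(Mul(2, U), Pow(Add(Rational(33, 5), U), -1)) = Mul(2, U, Pow(Add(Rational(33, 5), U), -1)))
Function('S')(s) = Add(-2, s)
Function('T')(O) = Mul(2, O) (Function('T')(O) = Mul(O, Add(6, Add(-2, -2))) = Mul(O, Add(6, -4)) = Mul(O, 2) = Mul(2, O))
Pow(Add(Function('T')(Function('o')(-5)), 2), 2) = Pow(Add(Mul(2, Mul(10, -5, Pow(Add(33, Mul(5, -5)), -1))), 2), 2) = Pow(Add(Mul(2, Mul(10, -5, Pow(Add(33, -25), -1))), 2), 2) = Pow(Add(Mul(2, Mul(10, -5, Pow(8, -1))), 2), 2) = Pow(Add(Mul(2, Mul(10, -5, Rational(1, 8))), 2), 2) = Pow(Add(Mul(2, Rational(-25, 4)), 2), 2) = Pow(Add(Rational(-25, 2), 2), 2) = Pow(Rational(-21, 2), 2) = Rational(441, 4)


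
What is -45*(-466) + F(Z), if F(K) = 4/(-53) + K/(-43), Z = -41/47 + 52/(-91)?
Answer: 15723085857/749791 ≈ 20970.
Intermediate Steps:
Z = -475/329 (Z = -41*1/47 + 52*(-1/91) = -41/47 - 4/7 = -475/329 ≈ -1.4438)
F(K) = -4/53 - K/43 (F(K) = 4*(-1/53) + K*(-1/43) = -4/53 - K/43)
-45*(-466) + F(Z) = -45*(-466) + (-4/53 - 1/43*(-475/329)) = 20970 + (-4/53 + 475/14147) = 20970 - 31413/749791 = 15723085857/749791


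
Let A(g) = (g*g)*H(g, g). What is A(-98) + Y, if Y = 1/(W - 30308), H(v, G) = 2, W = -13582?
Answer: 843039119/43890 ≈ 19208.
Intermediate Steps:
A(g) = 2*g² (A(g) = (g*g)*2 = g²*2 = 2*g²)
Y = -1/43890 (Y = 1/(-13582 - 30308) = 1/(-43890) = -1/43890 ≈ -2.2784e-5)
A(-98) + Y = 2*(-98)² - 1/43890 = 2*9604 - 1/43890 = 19208 - 1/43890 = 843039119/43890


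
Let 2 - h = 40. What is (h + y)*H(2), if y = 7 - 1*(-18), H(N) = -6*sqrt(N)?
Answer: 78*sqrt(2) ≈ 110.31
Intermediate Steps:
y = 25 (y = 7 + 18 = 25)
h = -38 (h = 2 - 1*40 = 2 - 40 = -38)
(h + y)*H(2) = (-38 + 25)*(-6*sqrt(2)) = -(-78)*sqrt(2) = 78*sqrt(2)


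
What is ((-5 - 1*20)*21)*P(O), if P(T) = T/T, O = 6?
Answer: -525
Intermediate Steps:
P(T) = 1
((-5 - 1*20)*21)*P(O) = ((-5 - 1*20)*21)*1 = ((-5 - 20)*21)*1 = -25*21*1 = -525*1 = -525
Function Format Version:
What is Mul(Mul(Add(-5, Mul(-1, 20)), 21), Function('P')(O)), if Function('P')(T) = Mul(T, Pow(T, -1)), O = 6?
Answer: -525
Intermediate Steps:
Function('P')(T) = 1
Mul(Mul(Add(-5, Mul(-1, 20)), 21), Function('P')(O)) = Mul(Mul(Add(-5, Mul(-1, 20)), 21), 1) = Mul(Mul(Add(-5, -20), 21), 1) = Mul(Mul(-25, 21), 1) = Mul(-525, 1) = -525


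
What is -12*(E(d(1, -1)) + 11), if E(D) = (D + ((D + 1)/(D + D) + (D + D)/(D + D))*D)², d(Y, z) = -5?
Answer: -1860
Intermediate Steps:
E(D) = (D + D*(1 + (1 + D)/(2*D)))² (E(D) = (D + ((1 + D)/((2*D)) + (2*D)/((2*D)))*D)² = (D + ((1 + D)*(1/(2*D)) + (2*D)*(1/(2*D)))*D)² = (D + ((1 + D)/(2*D) + 1)*D)² = (D + (1 + (1 + D)/(2*D))*D)² = (D + D*(1 + (1 + D)/(2*D)))²)
-12*(E(d(1, -1)) + 11) = -12*((1 + 5*(-5))²/4 + 11) = -12*((1 - 25)²/4 + 11) = -12*((¼)*(-24)² + 11) = -12*((¼)*576 + 11) = -12*(144 + 11) = -12*155 = -1860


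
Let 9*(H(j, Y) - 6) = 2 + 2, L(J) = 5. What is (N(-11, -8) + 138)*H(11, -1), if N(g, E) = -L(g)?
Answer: 7714/9 ≈ 857.11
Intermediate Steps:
N(g, E) = -5 (N(g, E) = -1*5 = -5)
H(j, Y) = 58/9 (H(j, Y) = 6 + (2 + 2)/9 = 6 + (⅑)*4 = 6 + 4/9 = 58/9)
(N(-11, -8) + 138)*H(11, -1) = (-5 + 138)*(58/9) = 133*(58/9) = 7714/9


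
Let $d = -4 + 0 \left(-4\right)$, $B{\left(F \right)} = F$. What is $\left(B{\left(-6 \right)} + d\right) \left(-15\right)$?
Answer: $150$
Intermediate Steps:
$d = -4$ ($d = -4 + 0 = -4$)
$\left(B{\left(-6 \right)} + d\right) \left(-15\right) = \left(-6 - 4\right) \left(-15\right) = \left(-10\right) \left(-15\right) = 150$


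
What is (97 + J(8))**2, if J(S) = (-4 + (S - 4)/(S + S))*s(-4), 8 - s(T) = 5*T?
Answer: 64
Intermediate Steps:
s(T) = 8 - 5*T
J(S) = -112 + 14*(-4 + S)/S (J(S) = (-4 + (S - 4)/(S + S))*(8 - 5*(-4)) = (-4 + (-4 + S)/((2*S)))*(8 + 20) = (-4 + (-4 + S)*(1/(2*S)))*28 = (-4 + (-4 + S)/(2*S))*28 = -112 + 14*(-4 + S)/S)
(97 + J(8))**2 = (97 + (-98 - 56/8))**2 = (97 + (-98 - 56*1/8))**2 = (97 + (-98 - 7))**2 = (97 - 105)**2 = (-8)**2 = 64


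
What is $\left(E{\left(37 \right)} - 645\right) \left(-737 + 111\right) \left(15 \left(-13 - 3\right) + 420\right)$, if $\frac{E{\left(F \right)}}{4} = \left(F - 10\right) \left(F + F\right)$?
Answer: $-827859960$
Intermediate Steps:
$E{\left(F \right)} = 8 F \left(-10 + F\right)$ ($E{\left(F \right)} = 4 \left(F - 10\right) \left(F + F\right) = 4 \left(-10 + F\right) 2 F = 4 \cdot 2 F \left(-10 + F\right) = 8 F \left(-10 + F\right)$)
$\left(E{\left(37 \right)} - 645\right) \left(-737 + 111\right) \left(15 \left(-13 - 3\right) + 420\right) = \left(8 \cdot 37 \left(-10 + 37\right) - 645\right) \left(-737 + 111\right) \left(15 \left(-13 - 3\right) + 420\right) = \left(8 \cdot 37 \cdot 27 - 645\right) \left(- 626 \left(15 \left(-16\right) + 420\right)\right) = \left(7992 - 645\right) \left(- 626 \left(-240 + 420\right)\right) = 7347 \left(\left(-626\right) 180\right) = 7347 \left(-112680\right) = -827859960$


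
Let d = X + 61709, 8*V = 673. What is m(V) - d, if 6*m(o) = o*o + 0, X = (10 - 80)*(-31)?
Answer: -24076607/384 ≈ -62700.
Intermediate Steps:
V = 673/8 (V = (1/8)*673 = 673/8 ≈ 84.125)
X = 2170 (X = -70*(-31) = 2170)
d = 63879 (d = 2170 + 61709 = 63879)
m(o) = o**2/6 (m(o) = (o*o + 0)/6 = (o**2 + 0)/6 = o**2/6)
m(V) - d = (673/8)**2/6 - 1*63879 = (1/6)*(452929/64) - 63879 = 452929/384 - 63879 = -24076607/384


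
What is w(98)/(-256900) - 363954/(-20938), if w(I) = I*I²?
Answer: 1317734009/96053075 ≈ 13.719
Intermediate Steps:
w(I) = I³
w(98)/(-256900) - 363954/(-20938) = 98³/(-256900) - 363954/(-20938) = 941192*(-1/256900) - 363954*(-1/20938) = -33614/9175 + 181977/10469 = 1317734009/96053075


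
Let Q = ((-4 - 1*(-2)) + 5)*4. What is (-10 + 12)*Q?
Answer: 24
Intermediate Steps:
Q = 12 (Q = ((-4 + 2) + 5)*4 = (-2 + 5)*4 = 3*4 = 12)
(-10 + 12)*Q = (-10 + 12)*12 = 2*12 = 24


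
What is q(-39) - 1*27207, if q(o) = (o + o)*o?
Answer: -24165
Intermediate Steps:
q(o) = 2*o**2 (q(o) = (2*o)*o = 2*o**2)
q(-39) - 1*27207 = 2*(-39)**2 - 1*27207 = 2*1521 - 27207 = 3042 - 27207 = -24165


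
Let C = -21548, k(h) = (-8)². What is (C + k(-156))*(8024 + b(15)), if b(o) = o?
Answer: -172709876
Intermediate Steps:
k(h) = 64
(C + k(-156))*(8024 + b(15)) = (-21548 + 64)*(8024 + 15) = -21484*8039 = -172709876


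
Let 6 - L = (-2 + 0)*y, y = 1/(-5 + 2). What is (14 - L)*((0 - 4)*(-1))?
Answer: 104/3 ≈ 34.667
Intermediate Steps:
y = -⅓ (y = 1/(-3) = -⅓ ≈ -0.33333)
L = 16/3 (L = 6 - (-2 + 0)*(-1)/3 = 6 - (-2)*(-1)/3 = 6 - 1*⅔ = 6 - ⅔ = 16/3 ≈ 5.3333)
(14 - L)*((0 - 4)*(-1)) = (14 - 1*16/3)*((0 - 4)*(-1)) = (14 - 16/3)*(-4*(-1)) = (26/3)*4 = 104/3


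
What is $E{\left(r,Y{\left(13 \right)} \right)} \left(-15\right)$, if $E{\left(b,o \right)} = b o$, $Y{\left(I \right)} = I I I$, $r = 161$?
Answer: $-5305755$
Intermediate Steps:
$Y{\left(I \right)} = I^{3}$ ($Y{\left(I \right)} = I^{2} I = I^{3}$)
$E{\left(r,Y{\left(13 \right)} \right)} \left(-15\right) = 161 \cdot 13^{3} \left(-15\right) = 161 \cdot 2197 \left(-15\right) = 353717 \left(-15\right) = -5305755$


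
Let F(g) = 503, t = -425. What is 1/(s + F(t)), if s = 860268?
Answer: 1/860771 ≈ 1.1617e-6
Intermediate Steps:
1/(s + F(t)) = 1/(860268 + 503) = 1/860771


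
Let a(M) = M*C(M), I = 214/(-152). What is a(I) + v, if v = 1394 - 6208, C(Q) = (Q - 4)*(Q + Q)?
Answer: -1061320771/219488 ≈ -4835.4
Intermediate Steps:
C(Q) = 2*Q*(-4 + Q) (C(Q) = (-4 + Q)*(2*Q) = 2*Q*(-4 + Q))
I = -107/76 (I = 214*(-1/152) = -107/76 ≈ -1.4079)
a(M) = 2*M²*(-4 + M) (a(M) = M*(2*M*(-4 + M)) = 2*M²*(-4 + M))
v = -4814
a(I) + v = 2*(-107/76)²*(-4 - 107/76) - 4814 = 2*(11449/5776)*(-411/76) - 4814 = -4705539/219488 - 4814 = -1061320771/219488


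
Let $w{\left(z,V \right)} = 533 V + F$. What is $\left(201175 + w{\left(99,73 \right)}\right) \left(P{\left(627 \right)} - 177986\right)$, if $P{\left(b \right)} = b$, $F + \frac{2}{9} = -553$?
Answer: $- \frac{382346452943}{9} \approx -4.2483 \cdot 10^{10}$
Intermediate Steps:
$F = - \frac{4979}{9}$ ($F = - \frac{2}{9} - 553 = - \frac{4979}{9} \approx -553.22$)
$w{\left(z,V \right)} = - \frac{4979}{9} + 533 V$ ($w{\left(z,V \right)} = 533 V - \frac{4979}{9} = - \frac{4979}{9} + 533 V$)
$\left(201175 + w{\left(99,73 \right)}\right) \left(P{\left(627 \right)} - 177986\right) = \left(201175 + \left(- \frac{4979}{9} + 533 \cdot 73\right)\right) \left(627 - 177986\right) = \left(201175 + \left(- \frac{4979}{9} + 38909\right)\right) \left(-177359\right) = \left(201175 + \frac{345202}{9}\right) \left(-177359\right) = \frac{2155777}{9} \left(-177359\right) = - \frac{382346452943}{9}$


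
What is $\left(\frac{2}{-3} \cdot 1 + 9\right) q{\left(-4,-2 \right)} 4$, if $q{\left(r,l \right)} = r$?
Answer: $- \frac{400}{3} \approx -133.33$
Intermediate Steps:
$\left(\frac{2}{-3} \cdot 1 + 9\right) q{\left(-4,-2 \right)} 4 = \left(\frac{2}{-3} \cdot 1 + 9\right) \left(\left(-4\right) 4\right) = \left(2 \left(- \frac{1}{3}\right) 1 + 9\right) \left(-16\right) = \left(\left(- \frac{2}{3}\right) 1 + 9\right) \left(-16\right) = \left(- \frac{2}{3} + 9\right) \left(-16\right) = \frac{25}{3} \left(-16\right) = - \frac{400}{3}$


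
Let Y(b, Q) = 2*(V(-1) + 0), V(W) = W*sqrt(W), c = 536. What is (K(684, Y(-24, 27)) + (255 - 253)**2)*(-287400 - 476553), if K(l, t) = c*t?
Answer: -3055812 + 818957616*I ≈ -3.0558e+6 + 8.1896e+8*I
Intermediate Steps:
V(W) = W**(3/2)
Y(b, Q) = -2*I (Y(b, Q) = 2*((-1)**(3/2) + 0) = 2*(-I + 0) = 2*(-I) = -2*I)
K(l, t) = 536*t
(K(684, Y(-24, 27)) + (255 - 253)**2)*(-287400 - 476553) = (536*(-2*I) + (255 - 253)**2)*(-287400 - 476553) = (-1072*I + 2**2)*(-763953) = (-1072*I + 4)*(-763953) = (4 - 1072*I)*(-763953) = -3055812 + 818957616*I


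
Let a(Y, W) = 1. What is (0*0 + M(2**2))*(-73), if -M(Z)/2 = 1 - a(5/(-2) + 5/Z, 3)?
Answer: 0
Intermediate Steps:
M(Z) = 0 (M(Z) = -2*(1 - 1*1) = -2*(1 - 1) = -2*0 = 0)
(0*0 + M(2**2))*(-73) = (0*0 + 0)*(-73) = (0 + 0)*(-73) = 0*(-73) = 0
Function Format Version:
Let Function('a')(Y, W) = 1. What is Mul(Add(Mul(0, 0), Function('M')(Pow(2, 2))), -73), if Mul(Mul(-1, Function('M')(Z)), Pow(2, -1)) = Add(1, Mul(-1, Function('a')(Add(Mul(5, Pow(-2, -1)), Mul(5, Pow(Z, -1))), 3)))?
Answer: 0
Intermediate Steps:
Function('M')(Z) = 0 (Function('M')(Z) = Mul(-2, Add(1, Mul(-1, 1))) = Mul(-2, Add(1, -1)) = Mul(-2, 0) = 0)
Mul(Add(Mul(0, 0), Function('M')(Pow(2, 2))), -73) = Mul(Add(Mul(0, 0), 0), -73) = Mul(Add(0, 0), -73) = Mul(0, -73) = 0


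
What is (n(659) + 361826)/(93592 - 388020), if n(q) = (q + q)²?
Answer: -1049475/147214 ≈ -7.1289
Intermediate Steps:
n(q) = 4*q² (n(q) = (2*q)² = 4*q²)
(n(659) + 361826)/(93592 - 388020) = (4*659² + 361826)/(93592 - 388020) = (4*434281 + 361826)/(-294428) = (1737124 + 361826)*(-1/294428) = 2098950*(-1/294428) = -1049475/147214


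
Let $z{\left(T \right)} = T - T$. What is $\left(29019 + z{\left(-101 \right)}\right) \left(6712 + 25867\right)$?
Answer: $945410001$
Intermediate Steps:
$z{\left(T \right)} = 0$
$\left(29019 + z{\left(-101 \right)}\right) \left(6712 + 25867\right) = \left(29019 + 0\right) \left(6712 + 25867\right) = 29019 \cdot 32579 = 945410001$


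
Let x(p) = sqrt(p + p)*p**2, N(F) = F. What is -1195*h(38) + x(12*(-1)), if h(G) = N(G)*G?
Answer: -1725580 + 288*I*sqrt(6) ≈ -1.7256e+6 + 705.45*I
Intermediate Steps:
h(G) = G**2 (h(G) = G*G = G**2)
x(p) = sqrt(2)*p**(5/2) (x(p) = sqrt(2*p)*p**2 = (sqrt(2)*sqrt(p))*p**2 = sqrt(2)*p**(5/2))
-1195*h(38) + x(12*(-1)) = -1195*38**2 + sqrt(2)*(12*(-1))**(5/2) = -1195*1444 + sqrt(2)*(-12)**(5/2) = -1725580 + sqrt(2)*(288*I*sqrt(3)) = -1725580 + 288*I*sqrt(6)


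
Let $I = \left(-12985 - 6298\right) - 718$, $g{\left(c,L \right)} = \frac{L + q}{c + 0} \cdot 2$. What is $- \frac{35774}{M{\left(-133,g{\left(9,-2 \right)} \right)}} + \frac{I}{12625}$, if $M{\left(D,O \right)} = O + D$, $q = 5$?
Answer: $\frac{1346999853}{5012125} \approx 268.75$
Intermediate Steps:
$g{\left(c,L \right)} = \frac{2 \left(5 + L\right)}{c}$ ($g{\left(c,L \right)} = \frac{L + 5}{c + 0} \cdot 2 = \frac{5 + L}{c} 2 = \frac{2 \left(5 + L\right)}{c}$)
$I = -20001$ ($I = -19283 - 718 = -20001$)
$M{\left(D,O \right)} = D + O$
$- \frac{35774}{M{\left(-133,g{\left(9,-2 \right)} \right)}} + \frac{I}{12625} = - \frac{35774}{-133 + \frac{2 \left(5 - 2\right)}{9}} - \frac{20001}{12625} = - \frac{35774}{-133 + 2 \cdot \frac{1}{9} \cdot 3} - \frac{20001}{12625} = - \frac{35774}{-133 + \frac{2}{3}} - \frac{20001}{12625} = - \frac{35774}{- \frac{397}{3}} - \frac{20001}{12625} = \left(-35774\right) \left(- \frac{3}{397}\right) - \frac{20001}{12625} = \frac{107322}{397} - \frac{20001}{12625} = \frac{1346999853}{5012125}$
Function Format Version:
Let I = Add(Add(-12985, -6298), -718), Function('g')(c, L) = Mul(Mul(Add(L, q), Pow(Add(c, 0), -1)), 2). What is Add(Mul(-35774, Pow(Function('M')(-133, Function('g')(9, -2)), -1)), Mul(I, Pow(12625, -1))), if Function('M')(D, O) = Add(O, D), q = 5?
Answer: Rational(1346999853, 5012125) ≈ 268.75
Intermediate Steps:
Function('g')(c, L) = Mul(2, Pow(c, -1), Add(5, L)) (Function('g')(c, L) = Mul(Mul(Add(L, 5), Pow(Add(c, 0), -1)), 2) = Mul(Mul(Add(5, L), Pow(c, -1)), 2) = Mul(Mul(Pow(c, -1), Add(5, L)), 2) = Mul(2, Pow(c, -1), Add(5, L)))
I = -20001 (I = Add(-19283, -718) = -20001)
Function('M')(D, O) = Add(D, O)
Add(Mul(-35774, Pow(Function('M')(-133, Function('g')(9, -2)), -1)), Mul(I, Pow(12625, -1))) = Add(Mul(-35774, Pow(Add(-133, Mul(2, Pow(9, -1), Add(5, -2))), -1)), Mul(-20001, Pow(12625, -1))) = Add(Mul(-35774, Pow(Add(-133, Mul(2, Rational(1, 9), 3)), -1)), Mul(-20001, Rational(1, 12625))) = Add(Mul(-35774, Pow(Add(-133, Rational(2, 3)), -1)), Rational(-20001, 12625)) = Add(Mul(-35774, Pow(Rational(-397, 3), -1)), Rational(-20001, 12625)) = Add(Mul(-35774, Rational(-3, 397)), Rational(-20001, 12625)) = Add(Rational(107322, 397), Rational(-20001, 12625)) = Rational(1346999853, 5012125)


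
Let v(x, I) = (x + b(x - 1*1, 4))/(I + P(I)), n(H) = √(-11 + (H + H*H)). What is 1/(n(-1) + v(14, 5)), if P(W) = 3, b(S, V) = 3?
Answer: 136/993 - 64*I*√11/993 ≈ 0.13696 - 0.21376*I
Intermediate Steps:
n(H) = √(-11 + H + H²) (n(H) = √(-11 + (H + H²)) = √(-11 + H + H²))
v(x, I) = (3 + x)/(3 + I) (v(x, I) = (x + 3)/(I + 3) = (3 + x)/(3 + I))
1/(n(-1) + v(14, 5)) = 1/(√(-11 - 1 + (-1)²) + (3 + 14)/(3 + 5)) = 1/(√(-11 - 1 + 1) + 17/8) = 1/(√(-11) + (⅛)*17) = 1/(I*√11 + 17/8) = 1/(17/8 + I*√11)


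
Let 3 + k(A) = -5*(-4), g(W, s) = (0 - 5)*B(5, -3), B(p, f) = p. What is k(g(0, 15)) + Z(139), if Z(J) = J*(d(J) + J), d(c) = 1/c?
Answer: 19339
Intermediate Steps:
g(W, s) = -25 (g(W, s) = (0 - 5)*5 = -5*5 = -25)
d(c) = 1/c
k(A) = 17 (k(A) = -3 - 5*(-4) = -3 + 20 = 17)
Z(J) = J*(J + 1/J) (Z(J) = J*(1/J + J) = J*(J + 1/J))
k(g(0, 15)) + Z(139) = 17 + (1 + 139**2) = 17 + (1 + 19321) = 17 + 19322 = 19339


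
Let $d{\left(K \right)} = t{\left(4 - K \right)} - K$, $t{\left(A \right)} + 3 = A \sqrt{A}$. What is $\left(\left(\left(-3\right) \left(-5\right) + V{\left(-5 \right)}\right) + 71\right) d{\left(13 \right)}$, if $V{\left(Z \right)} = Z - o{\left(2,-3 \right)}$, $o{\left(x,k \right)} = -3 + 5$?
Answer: $-1264 - 2133 i \approx -1264.0 - 2133.0 i$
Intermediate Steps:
$t{\left(A \right)} = -3 + A^{\frac{3}{2}}$ ($t{\left(A \right)} = -3 + A \sqrt{A} = -3 + A^{\frac{3}{2}}$)
$o{\left(x,k \right)} = 2$
$V{\left(Z \right)} = -2 + Z$ ($V{\left(Z \right)} = Z - 2 = -2 + Z$)
$d{\left(K \right)} = -3 + \left(4 - K\right)^{\frac{3}{2}} - K$ ($d{\left(K \right)} = \left(-3 + \left(4 - K\right)^{\frac{3}{2}}\right) - K = -3 + \left(4 - K\right)^{\frac{3}{2}} - K$)
$\left(\left(\left(-3\right) \left(-5\right) + V{\left(-5 \right)}\right) + 71\right) d{\left(13 \right)} = \left(\left(\left(-3\right) \left(-5\right) - 7\right) + 71\right) \left(-3 + \left(4 - 13\right)^{\frac{3}{2}} - 13\right) = \left(\left(15 - 7\right) + 71\right) \left(-3 + \left(4 - 13\right)^{\frac{3}{2}} - 13\right) = \left(8 + 71\right) \left(-3 + \left(-9\right)^{\frac{3}{2}} - 13\right) = 79 \left(-3 - 27 i - 13\right) = 79 \left(-16 - 27 i\right) = -1264 - 2133 i$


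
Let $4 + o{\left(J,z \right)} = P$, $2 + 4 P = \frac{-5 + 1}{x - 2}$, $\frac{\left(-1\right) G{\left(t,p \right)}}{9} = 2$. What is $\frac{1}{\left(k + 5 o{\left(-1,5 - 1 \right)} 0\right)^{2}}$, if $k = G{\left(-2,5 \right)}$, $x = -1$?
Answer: $\frac{1}{324} \approx 0.0030864$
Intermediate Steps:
$G{\left(t,p \right)} = -18$ ($G{\left(t,p \right)} = \left(-9\right) 2 = -18$)
$P = - \frac{1}{6}$ ($P = - \frac{1}{2} + \frac{\left(-5 + 1\right) \frac{1}{-1 - 2}}{4} = - \frac{1}{2} + \frac{\left(-4\right) \frac{1}{-3}}{4} = - \frac{1}{2} + \frac{\left(-4\right) \left(- \frac{1}{3}\right)}{4} = - \frac{1}{2} + \frac{1}{4} \cdot \frac{4}{3} = - \frac{1}{2} + \frac{1}{3} = - \frac{1}{6} \approx -0.16667$)
$o{\left(J,z \right)} = - \frac{25}{6}$ ($o{\left(J,z \right)} = -4 - \frac{1}{6} = - \frac{25}{6}$)
$k = -18$
$\frac{1}{\left(k + 5 o{\left(-1,5 - 1 \right)} 0\right)^{2}} = \frac{1}{\left(-18 + 5 \left(- \frac{25}{6}\right) 0\right)^{2}} = \frac{1}{\left(-18 - 0\right)^{2}} = \frac{1}{\left(-18 + 0\right)^{2}} = \frac{1}{\left(-18\right)^{2}} = \frac{1}{324}$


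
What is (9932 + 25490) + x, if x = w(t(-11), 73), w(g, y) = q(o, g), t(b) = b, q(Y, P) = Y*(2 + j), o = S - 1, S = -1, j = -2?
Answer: 35422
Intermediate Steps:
o = -2 (o = -1 - 1 = -2)
q(Y, P) = 0 (q(Y, P) = Y*(2 - 2) = Y*0 = 0)
w(g, y) = 0
x = 0
(9932 + 25490) + x = (9932 + 25490) + 0 = 35422 + 0 = 35422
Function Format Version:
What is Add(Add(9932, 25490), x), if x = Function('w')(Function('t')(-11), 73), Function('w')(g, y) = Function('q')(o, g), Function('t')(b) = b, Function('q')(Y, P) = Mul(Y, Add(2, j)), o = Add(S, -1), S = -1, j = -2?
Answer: 35422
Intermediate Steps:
o = -2 (o = Add(-1, -1) = -2)
Function('q')(Y, P) = 0 (Function('q')(Y, P) = Mul(Y, Add(2, -2)) = Mul(Y, 0) = 0)
Function('w')(g, y) = 0
x = 0
Add(Add(9932, 25490), x) = Add(Add(9932, 25490), 0) = Add(35422, 0) = 35422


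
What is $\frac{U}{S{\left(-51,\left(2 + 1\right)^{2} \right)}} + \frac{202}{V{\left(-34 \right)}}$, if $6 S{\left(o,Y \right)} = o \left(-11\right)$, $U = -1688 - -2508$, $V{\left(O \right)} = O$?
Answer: $\frac{529}{187} \approx 2.8289$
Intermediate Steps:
$U = 820$ ($U = -1688 + 2508 = 820$)
$S{\left(o,Y \right)} = - \frac{11 o}{6}$ ($S{\left(o,Y \right)} = \frac{o \left(-11\right)}{6} = \frac{\left(-11\right) o}{6} = - \frac{11 o}{6}$)
$\frac{U}{S{\left(-51,\left(2 + 1\right)^{2} \right)}} + \frac{202}{V{\left(-34 \right)}} = \frac{820}{\left(- \frac{11}{6}\right) \left(-51\right)} + \frac{202}{-34} = \frac{820}{\frac{187}{2}} + 202 \left(- \frac{1}{34}\right) = 820 \cdot \frac{2}{187} - \frac{101}{17} = \frac{1640}{187} - \frac{101}{17} = \frac{529}{187}$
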